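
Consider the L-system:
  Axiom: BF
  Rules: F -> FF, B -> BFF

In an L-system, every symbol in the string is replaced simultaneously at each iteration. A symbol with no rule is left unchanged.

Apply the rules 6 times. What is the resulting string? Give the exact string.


Step 0: BF
Step 1: BFFFF
Step 2: BFFFFFFFFFF
Step 3: BFFFFFFFFFFFFFFFFFFFFFF
Step 4: BFFFFFFFFFFFFFFFFFFFFFFFFFFFFFFFFFFFFFFFFFFFFFF
Step 5: BFFFFFFFFFFFFFFFFFFFFFFFFFFFFFFFFFFFFFFFFFFFFFFFFFFFFFFFFFFFFFFFFFFFFFFFFFFFFFFFFFFFFFFFFFFFFFF
Step 6: BFFFFFFFFFFFFFFFFFFFFFFFFFFFFFFFFFFFFFFFFFFFFFFFFFFFFFFFFFFFFFFFFFFFFFFFFFFFFFFFFFFFFFFFFFFFFFFFFFFFFFFFFFFFFFFFFFFFFFFFFFFFFFFFFFFFFFFFFFFFFFFFFFFFFFFFFFFFFFFFFFFFFFFFFFFFFFFFFFFFFFFFFFFFFFF

Answer: BFFFFFFFFFFFFFFFFFFFFFFFFFFFFFFFFFFFFFFFFFFFFFFFFFFFFFFFFFFFFFFFFFFFFFFFFFFFFFFFFFFFFFFFFFFFFFFFFFFFFFFFFFFFFFFFFFFFFFFFFFFFFFFFFFFFFFFFFFFFFFFFFFFFFFFFFFFFFFFFFFFFFFFFFFFFFFFFFFFFFFFFFFFFFFF


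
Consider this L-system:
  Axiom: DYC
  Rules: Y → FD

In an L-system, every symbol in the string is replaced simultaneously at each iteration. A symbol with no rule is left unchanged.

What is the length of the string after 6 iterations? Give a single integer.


Answer: 4

Derivation:
Step 0: length = 3
Step 1: length = 4
Step 2: length = 4
Step 3: length = 4
Step 4: length = 4
Step 5: length = 4
Step 6: length = 4


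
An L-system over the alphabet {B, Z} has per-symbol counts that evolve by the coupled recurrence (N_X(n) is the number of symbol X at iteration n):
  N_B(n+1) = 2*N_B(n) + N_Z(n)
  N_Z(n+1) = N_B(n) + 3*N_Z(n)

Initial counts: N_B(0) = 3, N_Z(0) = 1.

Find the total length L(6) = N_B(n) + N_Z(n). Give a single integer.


Answer: 7500

Derivation:
Step 0: N_B=3, N_Z=1, L=4
Step 1: N_B=7, N_Z=6, L=13
Step 2: N_B=20, N_Z=25, L=45
Step 3: N_B=65, N_Z=95, L=160
Step 4: N_B=225, N_Z=350, L=575
Step 5: N_B=800, N_Z=1275, L=2075
Step 6: N_B=2875, N_Z=4625, L=7500


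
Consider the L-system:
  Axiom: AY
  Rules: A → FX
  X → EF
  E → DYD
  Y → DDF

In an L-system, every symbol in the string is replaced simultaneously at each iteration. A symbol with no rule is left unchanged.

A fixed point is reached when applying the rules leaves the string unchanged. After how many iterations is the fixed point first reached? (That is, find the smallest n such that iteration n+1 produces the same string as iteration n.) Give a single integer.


Step 0: AY
Step 1: FXDDF
Step 2: FEFDDF
Step 3: FDYDFDDF
Step 4: FDDDFDFDDF
Step 5: FDDDFDFDDF  (unchanged — fixed point at step 4)

Answer: 4


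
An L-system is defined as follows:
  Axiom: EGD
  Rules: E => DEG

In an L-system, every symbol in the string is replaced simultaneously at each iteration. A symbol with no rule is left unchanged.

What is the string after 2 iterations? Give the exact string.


Step 0: EGD
Step 1: DEGGD
Step 2: DDEGGGD

Answer: DDEGGGD


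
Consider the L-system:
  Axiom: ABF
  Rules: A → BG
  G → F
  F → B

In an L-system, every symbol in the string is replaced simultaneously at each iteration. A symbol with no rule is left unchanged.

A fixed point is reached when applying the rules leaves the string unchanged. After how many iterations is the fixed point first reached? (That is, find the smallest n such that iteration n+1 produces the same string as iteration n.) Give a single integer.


Step 0: ABF
Step 1: BGBB
Step 2: BFBB
Step 3: BBBB
Step 4: BBBB  (unchanged — fixed point at step 3)

Answer: 3


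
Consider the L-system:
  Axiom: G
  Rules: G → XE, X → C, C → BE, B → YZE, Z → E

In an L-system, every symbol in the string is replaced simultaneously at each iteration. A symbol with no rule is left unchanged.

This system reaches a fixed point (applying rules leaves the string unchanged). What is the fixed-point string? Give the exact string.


Answer: YEEEE

Derivation:
Step 0: G
Step 1: XE
Step 2: CE
Step 3: BEE
Step 4: YZEEE
Step 5: YEEEE
Step 6: YEEEE  (unchanged — fixed point at step 5)


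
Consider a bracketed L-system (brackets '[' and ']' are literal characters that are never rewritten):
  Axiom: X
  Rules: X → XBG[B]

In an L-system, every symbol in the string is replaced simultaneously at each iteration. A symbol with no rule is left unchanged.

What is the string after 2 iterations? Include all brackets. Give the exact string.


Answer: XBG[B]BG[B]

Derivation:
Step 0: X
Step 1: XBG[B]
Step 2: XBG[B]BG[B]


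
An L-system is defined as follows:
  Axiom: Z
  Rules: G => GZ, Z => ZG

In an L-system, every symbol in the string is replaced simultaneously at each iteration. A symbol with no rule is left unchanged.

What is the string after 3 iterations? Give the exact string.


Step 0: Z
Step 1: ZG
Step 2: ZGGZ
Step 3: ZGGZGZZG

Answer: ZGGZGZZG


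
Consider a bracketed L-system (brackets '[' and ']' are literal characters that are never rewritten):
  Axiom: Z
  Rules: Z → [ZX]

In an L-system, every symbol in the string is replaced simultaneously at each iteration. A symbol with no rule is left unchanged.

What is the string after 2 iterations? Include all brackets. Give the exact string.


Answer: [[ZX]X]

Derivation:
Step 0: Z
Step 1: [ZX]
Step 2: [[ZX]X]


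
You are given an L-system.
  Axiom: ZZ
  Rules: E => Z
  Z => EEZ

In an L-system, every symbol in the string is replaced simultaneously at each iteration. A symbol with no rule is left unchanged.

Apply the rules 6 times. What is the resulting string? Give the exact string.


Answer: ZZEEZZZEEZEEZEEZZZEEZZZEEZZZEEZEEZEEZZZEEZEEZEEZZZEEZEEZEEZZZEEZZZEEZZZEEZEEZEEZZZEEZZZEEZZZEEZEEZEEZZZEEZZZEEZZZEEZEEZEEZZZEEZEEZEEZZZEEZEEZEEZZZEEZZZEEZZZEEZEEZEEZZZEEZ

Derivation:
Step 0: ZZ
Step 1: EEZEEZ
Step 2: ZZEEZZZEEZ
Step 3: EEZEEZZZEEZEEZEEZZZEEZ
Step 4: ZZEEZZZEEZEEZEEZZZEEZZZEEZZZEEZEEZEEZZZEEZ
Step 5: EEZEEZZZEEZEEZEEZZZEEZZZEEZZZEEZEEZEEZZZEEZEEZEEZZZEEZEEZEEZZZEEZZZEEZZZEEZEEZEEZZZEEZ
Step 6: ZZEEZZZEEZEEZEEZZZEEZZZEEZZZEEZEEZEEZZZEEZEEZEEZZZEEZEEZEEZZZEEZZZEEZZZEEZEEZEEZZZEEZZZEEZZZEEZEEZEEZZZEEZZZEEZZZEEZEEZEEZZZEEZEEZEEZZZEEZEEZEEZZZEEZZZEEZZZEEZEEZEEZZZEEZ


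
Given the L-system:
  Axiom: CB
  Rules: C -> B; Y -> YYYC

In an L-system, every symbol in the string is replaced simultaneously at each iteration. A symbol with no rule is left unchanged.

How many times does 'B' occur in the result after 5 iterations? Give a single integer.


Step 0: CB  (1 'B')
Step 1: BB  (2 'B')
Step 2: BB  (2 'B')
Step 3: BB  (2 'B')
Step 4: BB  (2 'B')
Step 5: BB  (2 'B')

Answer: 2


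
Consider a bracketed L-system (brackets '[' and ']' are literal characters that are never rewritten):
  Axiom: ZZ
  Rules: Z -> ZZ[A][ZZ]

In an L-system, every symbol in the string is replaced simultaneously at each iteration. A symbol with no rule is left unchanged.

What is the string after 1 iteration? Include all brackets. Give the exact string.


Answer: ZZ[A][ZZ]ZZ[A][ZZ]

Derivation:
Step 0: ZZ
Step 1: ZZ[A][ZZ]ZZ[A][ZZ]


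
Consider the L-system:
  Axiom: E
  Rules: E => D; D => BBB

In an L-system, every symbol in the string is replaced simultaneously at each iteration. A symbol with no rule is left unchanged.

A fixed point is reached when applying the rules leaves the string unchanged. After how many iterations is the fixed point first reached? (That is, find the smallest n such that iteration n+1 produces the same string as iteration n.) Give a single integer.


Answer: 2

Derivation:
Step 0: E
Step 1: D
Step 2: BBB
Step 3: BBB  (unchanged — fixed point at step 2)


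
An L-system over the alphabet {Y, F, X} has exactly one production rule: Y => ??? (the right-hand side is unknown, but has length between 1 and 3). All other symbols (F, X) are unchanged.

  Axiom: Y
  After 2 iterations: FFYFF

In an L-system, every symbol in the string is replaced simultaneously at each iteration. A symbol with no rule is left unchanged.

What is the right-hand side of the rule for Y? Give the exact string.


Trying Y => FYF:
  Step 0: Y
  Step 1: FYF
  Step 2: FFYFF
Matches the given result.

Answer: FYF


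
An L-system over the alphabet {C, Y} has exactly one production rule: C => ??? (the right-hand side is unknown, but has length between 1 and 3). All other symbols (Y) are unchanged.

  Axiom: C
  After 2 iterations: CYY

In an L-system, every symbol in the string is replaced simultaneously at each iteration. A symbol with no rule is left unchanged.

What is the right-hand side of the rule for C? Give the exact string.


Trying C => CY:
  Step 0: C
  Step 1: CY
  Step 2: CYY
Matches the given result.

Answer: CY


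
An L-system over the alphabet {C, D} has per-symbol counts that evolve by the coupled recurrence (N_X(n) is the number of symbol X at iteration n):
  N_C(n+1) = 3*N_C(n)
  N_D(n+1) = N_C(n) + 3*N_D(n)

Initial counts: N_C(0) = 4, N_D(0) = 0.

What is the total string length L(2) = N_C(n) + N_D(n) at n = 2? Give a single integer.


Answer: 60

Derivation:
Step 0: N_C=4, N_D=0, L=4
Step 1: N_C=12, N_D=4, L=16
Step 2: N_C=36, N_D=24, L=60


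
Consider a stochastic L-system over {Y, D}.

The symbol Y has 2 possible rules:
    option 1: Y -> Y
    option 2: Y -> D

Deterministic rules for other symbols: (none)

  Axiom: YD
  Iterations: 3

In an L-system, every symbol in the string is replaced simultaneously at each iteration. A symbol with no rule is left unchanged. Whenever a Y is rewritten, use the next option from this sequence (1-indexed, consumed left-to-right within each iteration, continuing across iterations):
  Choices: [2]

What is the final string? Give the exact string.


Answer: DD

Derivation:
Step 0: YD
Step 1: DD  (used choices [2])
Step 2: DD  (used choices [])
Step 3: DD  (used choices [])


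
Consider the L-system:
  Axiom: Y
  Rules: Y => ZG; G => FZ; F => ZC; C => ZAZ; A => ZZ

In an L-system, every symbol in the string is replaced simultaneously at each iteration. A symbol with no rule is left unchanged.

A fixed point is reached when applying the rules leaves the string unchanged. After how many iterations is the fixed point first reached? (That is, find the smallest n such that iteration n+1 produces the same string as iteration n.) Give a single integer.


Step 0: Y
Step 1: ZG
Step 2: ZFZ
Step 3: ZZCZ
Step 4: ZZZAZZ
Step 5: ZZZZZZZ
Step 6: ZZZZZZZ  (unchanged — fixed point at step 5)

Answer: 5


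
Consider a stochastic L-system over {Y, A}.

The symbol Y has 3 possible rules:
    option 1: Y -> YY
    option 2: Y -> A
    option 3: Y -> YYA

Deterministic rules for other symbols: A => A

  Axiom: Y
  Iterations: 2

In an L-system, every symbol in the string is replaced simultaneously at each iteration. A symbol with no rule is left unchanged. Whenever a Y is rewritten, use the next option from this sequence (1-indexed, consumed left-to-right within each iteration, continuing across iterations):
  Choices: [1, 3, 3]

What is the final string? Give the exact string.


Answer: YYAYYA

Derivation:
Step 0: Y
Step 1: YY  (used choices [1])
Step 2: YYAYYA  (used choices [3, 3])


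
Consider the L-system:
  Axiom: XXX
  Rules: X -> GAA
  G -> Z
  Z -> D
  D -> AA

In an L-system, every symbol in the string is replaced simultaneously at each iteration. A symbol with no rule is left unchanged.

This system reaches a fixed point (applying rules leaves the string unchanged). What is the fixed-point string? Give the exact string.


Answer: AAAAAAAAAAAA

Derivation:
Step 0: XXX
Step 1: GAAGAAGAA
Step 2: ZAAZAAZAA
Step 3: DAADAADAA
Step 4: AAAAAAAAAAAA
Step 5: AAAAAAAAAAAA  (unchanged — fixed point at step 4)


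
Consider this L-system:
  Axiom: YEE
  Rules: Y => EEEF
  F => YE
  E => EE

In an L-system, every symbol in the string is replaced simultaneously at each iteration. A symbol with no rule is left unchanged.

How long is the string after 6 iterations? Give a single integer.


Step 0: length = 3
Step 1: length = 8
Step 2: length = 16
Step 3: length = 34
Step 4: length = 68
Step 5: length = 138
Step 6: length = 276

Answer: 276


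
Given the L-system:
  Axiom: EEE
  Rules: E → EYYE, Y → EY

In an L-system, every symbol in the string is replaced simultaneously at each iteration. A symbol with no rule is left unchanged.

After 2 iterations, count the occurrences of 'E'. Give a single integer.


Step 0: EEE  (3 'E')
Step 1: EYYEEYYEEYYE  (6 'E')
Step 2: EYYEEYEYEYYEEYYEEYEYEYYEEYYEEYEYEYYE  (18 'E')

Answer: 18


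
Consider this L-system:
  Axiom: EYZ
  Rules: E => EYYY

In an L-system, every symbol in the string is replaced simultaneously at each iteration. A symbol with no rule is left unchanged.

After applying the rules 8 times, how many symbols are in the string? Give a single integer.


Step 0: length = 3
Step 1: length = 6
Step 2: length = 9
Step 3: length = 12
Step 4: length = 15
Step 5: length = 18
Step 6: length = 21
Step 7: length = 24
Step 8: length = 27

Answer: 27


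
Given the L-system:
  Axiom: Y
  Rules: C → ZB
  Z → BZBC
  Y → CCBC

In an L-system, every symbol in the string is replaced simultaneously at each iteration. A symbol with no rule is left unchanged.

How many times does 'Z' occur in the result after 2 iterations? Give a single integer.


Step 0: Y  (0 'Z')
Step 1: CCBC  (0 'Z')
Step 2: ZBZBBZB  (3 'Z')

Answer: 3


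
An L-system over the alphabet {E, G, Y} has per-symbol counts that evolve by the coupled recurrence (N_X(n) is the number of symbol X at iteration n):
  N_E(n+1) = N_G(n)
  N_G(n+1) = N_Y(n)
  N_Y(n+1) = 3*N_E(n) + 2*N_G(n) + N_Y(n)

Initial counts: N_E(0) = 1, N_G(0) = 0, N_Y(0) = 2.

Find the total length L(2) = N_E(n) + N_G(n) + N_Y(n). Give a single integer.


Answer: 16

Derivation:
Step 0: N_E=1, N_G=0, N_Y=2, L=3
Step 1: N_E=0, N_G=2, N_Y=5, L=7
Step 2: N_E=2, N_G=5, N_Y=9, L=16


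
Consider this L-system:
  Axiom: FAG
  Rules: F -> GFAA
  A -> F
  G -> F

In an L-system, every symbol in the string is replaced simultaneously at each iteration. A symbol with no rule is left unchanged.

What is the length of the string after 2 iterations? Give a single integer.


Answer: 15

Derivation:
Step 0: length = 3
Step 1: length = 6
Step 2: length = 15


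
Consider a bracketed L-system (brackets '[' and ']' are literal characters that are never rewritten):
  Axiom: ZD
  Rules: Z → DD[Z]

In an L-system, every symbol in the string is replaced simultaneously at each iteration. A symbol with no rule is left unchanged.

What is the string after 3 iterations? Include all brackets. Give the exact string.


Step 0: ZD
Step 1: DD[Z]D
Step 2: DD[DD[Z]]D
Step 3: DD[DD[DD[Z]]]D

Answer: DD[DD[DD[Z]]]D


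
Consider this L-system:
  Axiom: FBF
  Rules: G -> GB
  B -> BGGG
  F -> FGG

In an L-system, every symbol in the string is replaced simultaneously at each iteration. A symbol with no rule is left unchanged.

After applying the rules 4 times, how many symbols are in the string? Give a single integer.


Step 0: length = 3
Step 1: length = 10
Step 2: length = 24
Step 3: length = 66
Step 4: length = 178

Answer: 178


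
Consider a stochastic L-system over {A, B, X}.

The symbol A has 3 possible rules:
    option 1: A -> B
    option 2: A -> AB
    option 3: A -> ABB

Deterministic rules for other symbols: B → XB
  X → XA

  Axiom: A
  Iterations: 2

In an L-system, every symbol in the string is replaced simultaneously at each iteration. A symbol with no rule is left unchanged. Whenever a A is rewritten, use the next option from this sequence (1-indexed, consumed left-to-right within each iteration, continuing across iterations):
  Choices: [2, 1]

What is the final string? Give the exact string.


Answer: BXB

Derivation:
Step 0: A
Step 1: AB  (used choices [2])
Step 2: BXB  (used choices [1])


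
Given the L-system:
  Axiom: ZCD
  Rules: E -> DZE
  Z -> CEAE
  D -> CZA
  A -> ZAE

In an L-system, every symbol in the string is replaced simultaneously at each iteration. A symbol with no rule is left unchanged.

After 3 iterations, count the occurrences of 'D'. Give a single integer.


Answer: 6

Derivation:
Step 0: ZCD  (1 'D')
Step 1: CEAECCZA  (0 'D')
Step 2: CDZEZAEDZECCCEAEZAE  (2 'D')
Step 3: CCZACEAEDZECEAEZAEDZECZACEAEDZECCCDZEZAEDZECEAEZAEDZE  (6 'D')


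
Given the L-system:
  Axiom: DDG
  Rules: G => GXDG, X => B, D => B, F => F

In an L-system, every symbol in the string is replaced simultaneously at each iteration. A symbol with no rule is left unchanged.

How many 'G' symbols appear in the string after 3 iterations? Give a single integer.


Step 0: DDG  (1 'G')
Step 1: BBGXDG  (2 'G')
Step 2: BBGXDGBBGXDG  (4 'G')
Step 3: BBGXDGBBGXDGBBGXDGBBGXDG  (8 'G')

Answer: 8


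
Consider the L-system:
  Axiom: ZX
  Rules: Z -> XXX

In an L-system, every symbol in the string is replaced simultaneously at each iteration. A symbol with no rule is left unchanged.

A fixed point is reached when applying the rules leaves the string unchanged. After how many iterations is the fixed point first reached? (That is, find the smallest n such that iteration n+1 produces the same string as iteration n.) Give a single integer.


Step 0: ZX
Step 1: XXXX
Step 2: XXXX  (unchanged — fixed point at step 1)

Answer: 1


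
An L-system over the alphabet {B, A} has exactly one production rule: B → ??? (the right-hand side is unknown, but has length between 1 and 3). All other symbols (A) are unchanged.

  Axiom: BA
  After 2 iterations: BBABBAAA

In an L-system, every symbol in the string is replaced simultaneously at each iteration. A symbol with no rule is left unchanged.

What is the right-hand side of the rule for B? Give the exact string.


Answer: BBA

Derivation:
Trying B → BBA:
  Step 0: BA
  Step 1: BBAA
  Step 2: BBABBAAA
Matches the given result.


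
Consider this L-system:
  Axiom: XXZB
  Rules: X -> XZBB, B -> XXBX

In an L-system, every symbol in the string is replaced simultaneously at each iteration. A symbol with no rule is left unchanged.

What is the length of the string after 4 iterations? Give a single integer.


Step 0: length = 4
Step 1: length = 13
Step 2: length = 43
Step 3: length = 148
Step 4: length = 508

Answer: 508


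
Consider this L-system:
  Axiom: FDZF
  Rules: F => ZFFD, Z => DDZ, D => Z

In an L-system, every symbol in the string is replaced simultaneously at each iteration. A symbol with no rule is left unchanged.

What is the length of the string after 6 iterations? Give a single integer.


Step 0: length = 4
Step 1: length = 12
Step 2: length = 32
Step 3: length = 80
Step 4: length = 192
Step 5: length = 448
Step 6: length = 1024

Answer: 1024


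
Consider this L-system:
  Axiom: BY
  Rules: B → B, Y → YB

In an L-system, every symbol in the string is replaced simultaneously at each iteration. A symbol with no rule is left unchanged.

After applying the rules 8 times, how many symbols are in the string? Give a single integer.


Answer: 10

Derivation:
Step 0: length = 2
Step 1: length = 3
Step 2: length = 4
Step 3: length = 5
Step 4: length = 6
Step 5: length = 7
Step 6: length = 8
Step 7: length = 9
Step 8: length = 10


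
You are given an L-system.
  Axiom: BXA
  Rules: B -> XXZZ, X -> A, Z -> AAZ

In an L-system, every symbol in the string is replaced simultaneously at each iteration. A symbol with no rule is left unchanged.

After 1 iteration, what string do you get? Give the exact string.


Answer: XXZZAA

Derivation:
Step 0: BXA
Step 1: XXZZAA


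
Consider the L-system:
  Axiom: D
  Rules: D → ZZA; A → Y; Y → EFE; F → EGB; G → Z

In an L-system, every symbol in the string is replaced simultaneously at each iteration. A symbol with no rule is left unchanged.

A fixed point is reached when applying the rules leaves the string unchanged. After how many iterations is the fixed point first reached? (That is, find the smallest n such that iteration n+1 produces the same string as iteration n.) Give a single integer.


Step 0: D
Step 1: ZZA
Step 2: ZZY
Step 3: ZZEFE
Step 4: ZZEEGBE
Step 5: ZZEEZBE
Step 6: ZZEEZBE  (unchanged — fixed point at step 5)

Answer: 5


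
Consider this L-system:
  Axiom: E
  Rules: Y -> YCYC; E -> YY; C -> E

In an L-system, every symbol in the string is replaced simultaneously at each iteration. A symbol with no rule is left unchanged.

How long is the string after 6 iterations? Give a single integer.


Step 0: length = 1
Step 1: length = 2
Step 2: length = 8
Step 3: length = 20
Step 4: length = 48
Step 5: length = 128
Step 6: length = 336

Answer: 336


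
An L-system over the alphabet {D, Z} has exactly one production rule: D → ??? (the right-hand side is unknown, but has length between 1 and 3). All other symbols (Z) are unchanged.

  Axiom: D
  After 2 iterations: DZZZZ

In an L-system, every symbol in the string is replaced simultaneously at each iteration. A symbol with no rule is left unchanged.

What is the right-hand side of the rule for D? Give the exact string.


Answer: DZZ

Derivation:
Trying D → DZZ:
  Step 0: D
  Step 1: DZZ
  Step 2: DZZZZ
Matches the given result.


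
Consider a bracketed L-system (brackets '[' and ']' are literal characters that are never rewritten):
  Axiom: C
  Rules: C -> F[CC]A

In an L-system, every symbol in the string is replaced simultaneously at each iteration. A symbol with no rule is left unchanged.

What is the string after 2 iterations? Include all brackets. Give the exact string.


Step 0: C
Step 1: F[CC]A
Step 2: F[F[CC]AF[CC]A]A

Answer: F[F[CC]AF[CC]A]A


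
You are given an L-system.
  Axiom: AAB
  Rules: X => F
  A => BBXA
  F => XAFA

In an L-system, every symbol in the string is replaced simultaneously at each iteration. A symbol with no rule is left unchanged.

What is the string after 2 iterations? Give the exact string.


Answer: BBFBBXABBFBBXAB

Derivation:
Step 0: AAB
Step 1: BBXABBXAB
Step 2: BBFBBXABBFBBXAB


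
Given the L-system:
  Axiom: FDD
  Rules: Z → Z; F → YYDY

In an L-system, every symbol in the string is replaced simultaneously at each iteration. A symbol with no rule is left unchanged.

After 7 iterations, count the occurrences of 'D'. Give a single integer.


Step 0: FDD  (2 'D')
Step 1: YYDYDD  (3 'D')
Step 2: YYDYDD  (3 'D')
Step 3: YYDYDD  (3 'D')
Step 4: YYDYDD  (3 'D')
Step 5: YYDYDD  (3 'D')
Step 6: YYDYDD  (3 'D')
Step 7: YYDYDD  (3 'D')

Answer: 3


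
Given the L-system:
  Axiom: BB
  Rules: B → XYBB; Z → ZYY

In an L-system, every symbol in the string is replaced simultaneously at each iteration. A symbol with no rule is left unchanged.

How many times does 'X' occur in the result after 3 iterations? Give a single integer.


Step 0: BB  (0 'X')
Step 1: XYBBXYBB  (2 'X')
Step 2: XYXYBBXYBBXYXYBBXYBB  (6 'X')
Step 3: XYXYXYBBXYBBXYXYBBXYBBXYXYXYBBXYBBXYXYBBXYBB  (14 'X')

Answer: 14


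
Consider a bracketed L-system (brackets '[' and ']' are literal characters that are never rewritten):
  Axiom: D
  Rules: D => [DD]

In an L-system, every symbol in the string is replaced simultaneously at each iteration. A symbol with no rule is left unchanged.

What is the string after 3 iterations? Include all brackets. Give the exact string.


Answer: [[[DD][DD]][[DD][DD]]]

Derivation:
Step 0: D
Step 1: [DD]
Step 2: [[DD][DD]]
Step 3: [[[DD][DD]][[DD][DD]]]


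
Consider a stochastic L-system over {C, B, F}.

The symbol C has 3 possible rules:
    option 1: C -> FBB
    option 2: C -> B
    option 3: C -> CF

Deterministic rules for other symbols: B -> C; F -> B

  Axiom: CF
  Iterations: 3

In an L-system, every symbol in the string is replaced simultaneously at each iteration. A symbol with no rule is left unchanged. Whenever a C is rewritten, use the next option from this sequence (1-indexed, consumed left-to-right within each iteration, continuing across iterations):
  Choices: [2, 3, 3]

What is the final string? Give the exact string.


Step 0: CF
Step 1: BB  (used choices [2])
Step 2: CC  (used choices [])
Step 3: CFCF  (used choices [3, 3])

Answer: CFCF


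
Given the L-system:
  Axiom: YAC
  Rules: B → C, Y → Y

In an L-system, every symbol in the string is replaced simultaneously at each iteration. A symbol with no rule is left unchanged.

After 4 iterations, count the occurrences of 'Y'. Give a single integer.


Answer: 1

Derivation:
Step 0: YAC  (1 'Y')
Step 1: YAC  (1 'Y')
Step 2: YAC  (1 'Y')
Step 3: YAC  (1 'Y')
Step 4: YAC  (1 'Y')


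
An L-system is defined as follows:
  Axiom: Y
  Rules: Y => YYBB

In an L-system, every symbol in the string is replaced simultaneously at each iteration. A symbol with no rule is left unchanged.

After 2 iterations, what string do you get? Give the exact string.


Step 0: Y
Step 1: YYBB
Step 2: YYBBYYBBBB

Answer: YYBBYYBBBB


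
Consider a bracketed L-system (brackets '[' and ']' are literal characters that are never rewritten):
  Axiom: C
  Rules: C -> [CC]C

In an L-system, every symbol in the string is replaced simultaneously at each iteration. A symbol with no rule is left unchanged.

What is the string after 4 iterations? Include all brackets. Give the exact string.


Answer: [[[[CC]C[CC]C][CC]C[[CC]C[CC]C][CC]C][[CC]C[CC]C][CC]C[[[CC]C[CC]C][CC]C[[CC]C[CC]C][CC]C][[CC]C[CC]C][CC]C][[[CC]C[CC]C][CC]C[[CC]C[CC]C][CC]C][[CC]C[CC]C][CC]C

Derivation:
Step 0: C
Step 1: [CC]C
Step 2: [[CC]C[CC]C][CC]C
Step 3: [[[CC]C[CC]C][CC]C[[CC]C[CC]C][CC]C][[CC]C[CC]C][CC]C
Step 4: [[[[CC]C[CC]C][CC]C[[CC]C[CC]C][CC]C][[CC]C[CC]C][CC]C[[[CC]C[CC]C][CC]C[[CC]C[CC]C][CC]C][[CC]C[CC]C][CC]C][[[CC]C[CC]C][CC]C[[CC]C[CC]C][CC]C][[CC]C[CC]C][CC]C


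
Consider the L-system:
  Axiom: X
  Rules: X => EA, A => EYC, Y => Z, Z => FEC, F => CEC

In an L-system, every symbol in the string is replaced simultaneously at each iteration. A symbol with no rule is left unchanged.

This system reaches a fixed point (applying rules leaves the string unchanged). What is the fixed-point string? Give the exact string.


Answer: EECECECC

Derivation:
Step 0: X
Step 1: EA
Step 2: EEYC
Step 3: EEZC
Step 4: EEFECC
Step 5: EECECECC
Step 6: EECECECC  (unchanged — fixed point at step 5)


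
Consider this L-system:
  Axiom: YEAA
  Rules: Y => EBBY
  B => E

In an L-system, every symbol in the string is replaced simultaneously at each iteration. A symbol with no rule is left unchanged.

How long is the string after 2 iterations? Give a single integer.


Answer: 10

Derivation:
Step 0: length = 4
Step 1: length = 7
Step 2: length = 10


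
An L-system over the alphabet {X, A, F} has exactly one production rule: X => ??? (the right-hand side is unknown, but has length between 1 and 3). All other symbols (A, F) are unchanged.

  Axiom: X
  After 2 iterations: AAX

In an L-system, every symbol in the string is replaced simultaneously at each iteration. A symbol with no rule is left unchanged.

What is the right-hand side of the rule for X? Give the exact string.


Answer: AX

Derivation:
Trying X => AX:
  Step 0: X
  Step 1: AX
  Step 2: AAX
Matches the given result.


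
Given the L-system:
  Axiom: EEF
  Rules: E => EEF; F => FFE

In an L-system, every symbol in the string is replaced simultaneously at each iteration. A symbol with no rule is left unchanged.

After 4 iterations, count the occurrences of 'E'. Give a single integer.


Answer: 122

Derivation:
Step 0: EEF  (2 'E')
Step 1: EEFEEFFFE  (5 'E')
Step 2: EEFEEFFFEEEFEEFFFEFFEFFEEEF  (14 'E')
Step 3: EEFEEFFFEEEFEEFFFEFFEFFEEEFEEFEEFFFEEEFEEFFFEFFEFFEEEFFFEFFEEEFFFEFFEEEFEEFEEFFFE  (41 'E')
Step 4: EEFEEFFFEEEFEEFFFEFFEFFEEEFEEFEEFFFEEEFEEFFFEFFEFFEEEFFFEFFEEEFFFEFFEEEFEEFEEFFFEEEFEEFFFEEEFEEFFFEFFEFFEEEFEEFEEFFFEEEFEEFFFEFFEFFEEEFFFEFFEEEFFFEFFEEEFEEFEEFFFEFFEFFEEEFFFEFFEEEFEEFEEFFFEFFEFFEEEFFFEFFEEEFEEFEEFFFEEEFEEFFFEEEFEEFFFEFFEFFEEEF  (122 'E')


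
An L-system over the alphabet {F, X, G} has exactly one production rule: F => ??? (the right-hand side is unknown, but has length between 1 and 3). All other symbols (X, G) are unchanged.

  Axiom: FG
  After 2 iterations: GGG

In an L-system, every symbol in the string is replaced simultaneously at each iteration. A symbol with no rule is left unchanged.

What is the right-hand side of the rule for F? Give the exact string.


Trying F => GG:
  Step 0: FG
  Step 1: GGG
  Step 2: GGG
Matches the given result.

Answer: GG


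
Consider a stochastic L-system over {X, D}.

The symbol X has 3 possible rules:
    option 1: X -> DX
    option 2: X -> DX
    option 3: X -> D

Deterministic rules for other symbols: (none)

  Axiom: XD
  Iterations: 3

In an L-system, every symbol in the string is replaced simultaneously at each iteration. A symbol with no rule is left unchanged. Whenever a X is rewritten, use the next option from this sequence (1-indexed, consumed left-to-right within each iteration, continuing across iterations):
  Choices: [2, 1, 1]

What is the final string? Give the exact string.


Answer: DDDXD

Derivation:
Step 0: XD
Step 1: DXD  (used choices [2])
Step 2: DDXD  (used choices [1])
Step 3: DDDXD  (used choices [1])


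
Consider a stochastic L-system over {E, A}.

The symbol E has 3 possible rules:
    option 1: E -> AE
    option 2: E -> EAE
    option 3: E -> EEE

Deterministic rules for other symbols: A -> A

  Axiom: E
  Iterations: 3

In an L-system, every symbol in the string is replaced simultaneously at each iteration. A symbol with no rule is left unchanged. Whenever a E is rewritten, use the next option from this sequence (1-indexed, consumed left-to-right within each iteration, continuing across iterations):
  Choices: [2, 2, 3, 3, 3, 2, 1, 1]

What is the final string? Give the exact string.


Step 0: E
Step 1: EAE  (used choices [2])
Step 2: EAEAEEE  (used choices [2, 3])
Step 3: EEEAEEEAEAEAEAE  (used choices [3, 3, 2, 1, 1])

Answer: EEEAEEEAEAEAEAE


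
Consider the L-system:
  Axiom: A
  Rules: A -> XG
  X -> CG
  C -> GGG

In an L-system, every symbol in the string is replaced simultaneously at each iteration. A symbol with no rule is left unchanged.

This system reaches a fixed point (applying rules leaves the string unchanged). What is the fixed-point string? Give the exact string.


Step 0: A
Step 1: XG
Step 2: CGG
Step 3: GGGGG
Step 4: GGGGG  (unchanged — fixed point at step 3)

Answer: GGGGG


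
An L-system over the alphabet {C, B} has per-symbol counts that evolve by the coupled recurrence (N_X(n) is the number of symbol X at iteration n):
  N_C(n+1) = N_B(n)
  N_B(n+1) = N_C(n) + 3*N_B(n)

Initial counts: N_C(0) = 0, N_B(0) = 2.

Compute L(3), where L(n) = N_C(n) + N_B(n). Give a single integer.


Answer: 86

Derivation:
Step 0: N_C=0, N_B=2, L=2
Step 1: N_C=2, N_B=6, L=8
Step 2: N_C=6, N_B=20, L=26
Step 3: N_C=20, N_B=66, L=86


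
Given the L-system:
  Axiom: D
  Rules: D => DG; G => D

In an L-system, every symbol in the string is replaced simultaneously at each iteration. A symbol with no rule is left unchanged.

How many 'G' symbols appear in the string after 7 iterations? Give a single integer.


Step 0: D  (0 'G')
Step 1: DG  (1 'G')
Step 2: DGD  (1 'G')
Step 3: DGDDG  (2 'G')
Step 4: DGDDGDGD  (3 'G')
Step 5: DGDDGDGDDGDDG  (5 'G')
Step 6: DGDDGDGDDGDDGDGDDGDGD  (8 'G')
Step 7: DGDDGDGDDGDDGDGDDGDGDDGDDGDGDDGDDG  (13 'G')

Answer: 13


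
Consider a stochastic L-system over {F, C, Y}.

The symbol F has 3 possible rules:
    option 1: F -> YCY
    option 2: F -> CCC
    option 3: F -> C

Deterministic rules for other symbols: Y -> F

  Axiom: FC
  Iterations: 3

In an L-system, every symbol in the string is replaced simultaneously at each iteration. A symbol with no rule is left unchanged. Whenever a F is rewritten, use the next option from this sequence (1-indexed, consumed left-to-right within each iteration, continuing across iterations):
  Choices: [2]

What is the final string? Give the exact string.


Step 0: FC
Step 1: CCCC  (used choices [2])
Step 2: CCCC  (used choices [])
Step 3: CCCC  (used choices [])

Answer: CCCC


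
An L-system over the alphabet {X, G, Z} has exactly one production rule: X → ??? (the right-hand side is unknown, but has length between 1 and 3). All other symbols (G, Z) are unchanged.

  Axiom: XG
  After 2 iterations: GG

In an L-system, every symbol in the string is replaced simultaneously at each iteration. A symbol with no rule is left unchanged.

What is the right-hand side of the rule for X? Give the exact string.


Trying X → G:
  Step 0: XG
  Step 1: GG
  Step 2: GG
Matches the given result.

Answer: G


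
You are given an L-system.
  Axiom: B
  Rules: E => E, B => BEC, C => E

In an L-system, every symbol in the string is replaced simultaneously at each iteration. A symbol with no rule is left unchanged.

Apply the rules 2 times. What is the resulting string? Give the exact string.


Answer: BECEE

Derivation:
Step 0: B
Step 1: BEC
Step 2: BECEE


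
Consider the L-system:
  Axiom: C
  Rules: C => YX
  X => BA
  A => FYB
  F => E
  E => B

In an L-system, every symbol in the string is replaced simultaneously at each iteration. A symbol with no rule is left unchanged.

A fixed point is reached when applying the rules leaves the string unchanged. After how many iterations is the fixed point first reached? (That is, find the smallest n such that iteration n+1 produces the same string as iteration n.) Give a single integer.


Answer: 5

Derivation:
Step 0: C
Step 1: YX
Step 2: YBA
Step 3: YBFYB
Step 4: YBEYB
Step 5: YBBYB
Step 6: YBBYB  (unchanged — fixed point at step 5)


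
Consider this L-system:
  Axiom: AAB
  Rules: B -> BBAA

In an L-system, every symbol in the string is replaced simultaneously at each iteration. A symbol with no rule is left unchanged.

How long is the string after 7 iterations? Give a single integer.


Step 0: length = 3
Step 1: length = 6
Step 2: length = 12
Step 3: length = 24
Step 4: length = 48
Step 5: length = 96
Step 6: length = 192
Step 7: length = 384

Answer: 384


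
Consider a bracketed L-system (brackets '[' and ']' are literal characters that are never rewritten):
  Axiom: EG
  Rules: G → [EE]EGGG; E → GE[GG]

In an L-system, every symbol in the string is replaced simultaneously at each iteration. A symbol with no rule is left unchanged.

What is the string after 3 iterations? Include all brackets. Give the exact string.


Answer: [GE[GG]GE[GG]]GE[GG][EE]EGGG[EE]EGGG[EE]EGGG[EE]EGGGGE[GG][[EE]EGGG[EE]EGGG][[GE[GG]GE[GG]]GE[GG][EE]EGGG[EE]EGGG[EE]EGGG[GE[GG]GE[GG]]GE[GG][EE]EGGG[EE]EGGG[EE]EGGG][[EE]EGGGGE[GG][[EE]EGGG[EE]EGGG][EE]EGGGGE[GG][[EE]EGGG[EE]EGGG]][EE]EGGGGE[GG][[EE]EGGG[EE]EGGG][GE[GG]GE[GG]]GE[GG][EE]EGGG[EE]EGGG[EE]EGGG[GE[GG]GE[GG]]GE[GG][EE]EGGG[EE]EGGG[EE]EGGG[GE[GG]GE[GG]]GE[GG][EE]EGGG[EE]EGGG[EE]EGGG

Derivation:
Step 0: EG
Step 1: GE[GG][EE]EGGG
Step 2: [EE]EGGGGE[GG][[EE]EGGG[EE]EGGG][GE[GG]GE[GG]]GE[GG][EE]EGGG[EE]EGGG[EE]EGGG
Step 3: [GE[GG]GE[GG]]GE[GG][EE]EGGG[EE]EGGG[EE]EGGG[EE]EGGGGE[GG][[EE]EGGG[EE]EGGG][[GE[GG]GE[GG]]GE[GG][EE]EGGG[EE]EGGG[EE]EGGG[GE[GG]GE[GG]]GE[GG][EE]EGGG[EE]EGGG[EE]EGGG][[EE]EGGGGE[GG][[EE]EGGG[EE]EGGG][EE]EGGGGE[GG][[EE]EGGG[EE]EGGG]][EE]EGGGGE[GG][[EE]EGGG[EE]EGGG][GE[GG]GE[GG]]GE[GG][EE]EGGG[EE]EGGG[EE]EGGG[GE[GG]GE[GG]]GE[GG][EE]EGGG[EE]EGGG[EE]EGGG[GE[GG]GE[GG]]GE[GG][EE]EGGG[EE]EGGG[EE]EGGG


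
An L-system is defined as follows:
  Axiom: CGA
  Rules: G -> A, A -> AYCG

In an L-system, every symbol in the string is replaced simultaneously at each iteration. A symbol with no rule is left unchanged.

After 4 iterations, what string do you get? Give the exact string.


Step 0: CGA
Step 1: CAAYCG
Step 2: CAYCGAYCGYCA
Step 3: CAYCGYCAAYCGYCAYCAYCG
Step 4: CAYCGYCAYCAYCGAYCGYCAYCAYCGYCAYCGYCA

Answer: CAYCGYCAYCAYCGAYCGYCAYCAYCGYCAYCGYCA


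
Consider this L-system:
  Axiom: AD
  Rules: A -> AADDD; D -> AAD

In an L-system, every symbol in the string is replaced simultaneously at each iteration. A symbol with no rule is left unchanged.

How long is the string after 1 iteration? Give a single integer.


Answer: 8

Derivation:
Step 0: length = 2
Step 1: length = 8


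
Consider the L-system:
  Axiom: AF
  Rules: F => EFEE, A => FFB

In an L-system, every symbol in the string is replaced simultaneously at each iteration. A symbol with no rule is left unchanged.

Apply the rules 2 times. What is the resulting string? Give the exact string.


Answer: EFEEEFEEBEEFEEEE

Derivation:
Step 0: AF
Step 1: FFBEFEE
Step 2: EFEEEFEEBEEFEEEE


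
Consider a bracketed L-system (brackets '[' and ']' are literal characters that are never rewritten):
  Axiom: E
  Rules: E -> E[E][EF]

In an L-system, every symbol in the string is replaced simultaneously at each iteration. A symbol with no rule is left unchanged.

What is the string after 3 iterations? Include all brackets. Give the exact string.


Answer: E[E][EF][E[E][EF]][E[E][EF]F][E[E][EF][E[E][EF]][E[E][EF]F]][E[E][EF][E[E][EF]][E[E][EF]F]F]

Derivation:
Step 0: E
Step 1: E[E][EF]
Step 2: E[E][EF][E[E][EF]][E[E][EF]F]
Step 3: E[E][EF][E[E][EF]][E[E][EF]F][E[E][EF][E[E][EF]][E[E][EF]F]][E[E][EF][E[E][EF]][E[E][EF]F]F]


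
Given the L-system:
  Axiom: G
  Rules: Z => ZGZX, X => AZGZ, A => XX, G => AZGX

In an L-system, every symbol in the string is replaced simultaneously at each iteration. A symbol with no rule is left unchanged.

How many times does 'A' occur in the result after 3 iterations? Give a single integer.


Step 0: G  (0 'A')
Step 1: AZGX  (1 'A')
Step 2: XXZGZXAZGXAZGZ  (2 'A')
Step 3: AZGZAZGZZGZXAZGXZGZXAZGZXXZGZXAZGXAZGZXXZGZXAZGXZGZX  (7 'A')

Answer: 7


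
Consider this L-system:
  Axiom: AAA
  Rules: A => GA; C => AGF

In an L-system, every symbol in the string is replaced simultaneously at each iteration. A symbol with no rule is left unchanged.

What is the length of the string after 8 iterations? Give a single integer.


Step 0: length = 3
Step 1: length = 6
Step 2: length = 9
Step 3: length = 12
Step 4: length = 15
Step 5: length = 18
Step 6: length = 21
Step 7: length = 24
Step 8: length = 27

Answer: 27


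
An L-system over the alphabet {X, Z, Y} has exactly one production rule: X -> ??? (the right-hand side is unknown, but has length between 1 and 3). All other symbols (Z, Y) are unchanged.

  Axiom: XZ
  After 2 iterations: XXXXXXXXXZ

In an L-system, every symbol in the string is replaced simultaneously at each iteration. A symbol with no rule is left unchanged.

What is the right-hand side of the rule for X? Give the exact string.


Trying X -> XXX:
  Step 0: XZ
  Step 1: XXXZ
  Step 2: XXXXXXXXXZ
Matches the given result.

Answer: XXX


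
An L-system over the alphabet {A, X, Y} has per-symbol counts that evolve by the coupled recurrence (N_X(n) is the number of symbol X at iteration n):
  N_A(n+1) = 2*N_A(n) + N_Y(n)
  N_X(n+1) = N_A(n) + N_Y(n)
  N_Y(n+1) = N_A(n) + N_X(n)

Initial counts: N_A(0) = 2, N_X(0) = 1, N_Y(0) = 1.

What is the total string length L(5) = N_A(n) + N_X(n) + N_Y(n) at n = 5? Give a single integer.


Answer: 521

Derivation:
Step 0: N_A=2, N_X=1, N_Y=1, L=4
Step 1: N_A=5, N_X=3, N_Y=3, L=11
Step 2: N_A=13, N_X=8, N_Y=8, L=29
Step 3: N_A=34, N_X=21, N_Y=21, L=76
Step 4: N_A=89, N_X=55, N_Y=55, L=199
Step 5: N_A=233, N_X=144, N_Y=144, L=521


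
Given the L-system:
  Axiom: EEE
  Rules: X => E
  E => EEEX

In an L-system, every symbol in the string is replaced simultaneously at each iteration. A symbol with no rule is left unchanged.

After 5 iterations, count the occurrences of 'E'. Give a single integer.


Final string: EEEXEEEXEEEXEEEEXEEEXEEEXEEEEXEEEXEEEXEEEEXEEEXEEEXEEEXEEEEXEEEXEEEXEEEEXEEEXEEEXEEEEXEEEXEEEXEEEXEEEEXEEEXEEEXEEEEXEEEXEEEXEEEEXEEEXEEEXEEEXEEEEXEEEXEEEXEEEEXEEEXEEEXEEEEXEEEXEEEXEEEEXEEEXEEEXEEEXEEEEXEEEXEEEXEEEEXEEEXEEEXEEEEXEEEXEEEXEEEXEEEEXEEEXEEEXEEEEXEEEXEEEXEEEEXEEEXEEEXEEEXEEEEXEEEXEEEXEEEEXEEEXEEEXEEEEXEEEXEEEXEEEEXEEEXEEEXEEEXEEEEXEEEXEEEXEEEEXEEEXEEEXEEEEXEEEXEEEXEEEXEEEEXEEEXEEEXEEEEXEEEXEEEXEEEEXEEEXEEEXEEEXEEEEXEEEXEEEXEEEEXEEEXEEEXEEEEXEEEXEEEXEEEEXEEEXEEEXEEEXEEEEXEEEXEEEXEEEEXEEEXEEEXEEEEXEEEXEEEXEEEXEEEEXEEEXEEEXEEEEXEEEXEEEXEEEEXEEEXEEEXEEEXEEEEXEEEXEEEXEEEEXEEEXEEEXEEEEXEEEXEEEXEEEXEEEEXEEEXEEEXEEEEXEEEXEEEXEEEEXEEEXEEEXEEEEXEEEXEEEXEEEXEEEEXEEEXEEEXEEEEXEEEXEEEXEEEEXEEEXEEEXEEEXEEEEXEEEXEEEXEEEEXEEEXEEEXEEEEXEEEXEEEXEEEXEEEEXEEEXEEEXEEEEXEEEXEEEXEEEEXEEEXEEEXEEEEXEEEXEEEXEEEXEEEEXEEEXEEEXEEEEXEEEXEEEXEEEEXEEEXEEEXEEEXEEEEXEEEXEEEXEEEEXEEEXEEEXEEEEXEEEXEEEXEEEXEEEEXEEEXEEEXEEEEXEEEXEEEXEEEEXEEEXEEEXEEEEXEEEXEEEXEEEXEEEEXEEEXEEEXEEEEXEEEXEEEXEEEEXEEEXEEEXEEEXEEEEXEEEXEEEXEEEEXEEEXEEEXEEEEXEEEXEEEXEEEXEEEEXEEEXEEEXEEEEXEEEXEEEXEEEEXEEEXEEEXEEEXEEEEXEEEXEEEXEEEEXEEEXEEEXEEEEXEEEXEEEXEEEEXEEEXEEEXEEEXEEEEXEEEXEEEXEEEEXEEEXEEEXEEEEXEEEXEEEXEEEXEEEEXEEEXEEEXEEEEXEEEXEEEXEEEEXEEEXEEEXEEEXEEEEXEEEXEEEXEEEEXEEEXEEEXEEEEXEEEXEEEXEEEEXEEEXEEEXEEEXEEEEXEEEXEEEXEEEEXEEEXEEEXEEEEXEEEXEEEXEEEXEEEEXEEEXEEEXEEEEXEEEXEEEXEEEEXEEEXEEEXEEEXEEEEXEEEXEEEXEEEEXEEEXEEEXEEEEXEEEXEEEXEEEEX
Count of 'E': 1080

Answer: 1080
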